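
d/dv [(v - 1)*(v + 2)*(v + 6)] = 3*v^2 + 14*v + 4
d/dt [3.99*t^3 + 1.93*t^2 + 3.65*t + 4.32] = 11.97*t^2 + 3.86*t + 3.65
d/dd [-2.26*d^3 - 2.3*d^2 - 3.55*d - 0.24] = -6.78*d^2 - 4.6*d - 3.55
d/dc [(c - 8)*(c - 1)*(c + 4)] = 3*c^2 - 10*c - 28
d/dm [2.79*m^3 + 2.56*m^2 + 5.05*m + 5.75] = 8.37*m^2 + 5.12*m + 5.05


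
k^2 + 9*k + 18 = (k + 3)*(k + 6)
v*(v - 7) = v^2 - 7*v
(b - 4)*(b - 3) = b^2 - 7*b + 12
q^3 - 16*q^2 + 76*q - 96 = (q - 8)*(q - 6)*(q - 2)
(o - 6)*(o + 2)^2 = o^3 - 2*o^2 - 20*o - 24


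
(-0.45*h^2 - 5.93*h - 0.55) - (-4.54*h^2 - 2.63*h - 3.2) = 4.09*h^2 - 3.3*h + 2.65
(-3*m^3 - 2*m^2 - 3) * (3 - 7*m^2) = 21*m^5 + 14*m^4 - 9*m^3 + 15*m^2 - 9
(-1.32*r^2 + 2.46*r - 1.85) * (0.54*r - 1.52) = -0.7128*r^3 + 3.3348*r^2 - 4.7382*r + 2.812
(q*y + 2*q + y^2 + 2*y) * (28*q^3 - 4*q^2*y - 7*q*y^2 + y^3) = 28*q^4*y + 56*q^4 + 24*q^3*y^2 + 48*q^3*y - 11*q^2*y^3 - 22*q^2*y^2 - 6*q*y^4 - 12*q*y^3 + y^5 + 2*y^4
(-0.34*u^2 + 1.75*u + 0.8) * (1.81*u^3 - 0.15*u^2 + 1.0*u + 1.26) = -0.6154*u^5 + 3.2185*u^4 + 0.8455*u^3 + 1.2016*u^2 + 3.005*u + 1.008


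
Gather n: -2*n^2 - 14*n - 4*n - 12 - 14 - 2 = -2*n^2 - 18*n - 28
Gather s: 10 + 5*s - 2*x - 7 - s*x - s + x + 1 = s*(4 - x) - x + 4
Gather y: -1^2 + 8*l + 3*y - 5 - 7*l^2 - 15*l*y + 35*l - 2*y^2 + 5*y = -7*l^2 + 43*l - 2*y^2 + y*(8 - 15*l) - 6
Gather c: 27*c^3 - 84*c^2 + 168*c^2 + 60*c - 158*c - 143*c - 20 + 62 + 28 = 27*c^3 + 84*c^2 - 241*c + 70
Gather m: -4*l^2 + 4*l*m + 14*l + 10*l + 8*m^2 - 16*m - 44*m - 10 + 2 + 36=-4*l^2 + 24*l + 8*m^2 + m*(4*l - 60) + 28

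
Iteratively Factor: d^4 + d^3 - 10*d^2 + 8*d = (d - 1)*(d^3 + 2*d^2 - 8*d) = (d - 1)*(d + 4)*(d^2 - 2*d) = (d - 2)*(d - 1)*(d + 4)*(d)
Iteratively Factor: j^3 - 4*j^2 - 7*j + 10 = (j - 5)*(j^2 + j - 2) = (j - 5)*(j + 2)*(j - 1)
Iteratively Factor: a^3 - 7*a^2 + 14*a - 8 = (a - 1)*(a^2 - 6*a + 8) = (a - 4)*(a - 1)*(a - 2)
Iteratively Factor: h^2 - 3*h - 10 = (h - 5)*(h + 2)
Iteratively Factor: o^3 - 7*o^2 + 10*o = (o - 5)*(o^2 - 2*o) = (o - 5)*(o - 2)*(o)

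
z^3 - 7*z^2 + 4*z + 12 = (z - 6)*(z - 2)*(z + 1)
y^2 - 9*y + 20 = (y - 5)*(y - 4)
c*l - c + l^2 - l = (c + l)*(l - 1)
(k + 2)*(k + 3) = k^2 + 5*k + 6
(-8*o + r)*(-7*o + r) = 56*o^2 - 15*o*r + r^2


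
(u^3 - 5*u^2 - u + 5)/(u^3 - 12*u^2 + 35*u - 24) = (u^2 - 4*u - 5)/(u^2 - 11*u + 24)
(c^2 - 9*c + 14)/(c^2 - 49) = (c - 2)/(c + 7)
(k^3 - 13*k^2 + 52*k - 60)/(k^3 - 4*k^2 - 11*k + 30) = (k - 6)/(k + 3)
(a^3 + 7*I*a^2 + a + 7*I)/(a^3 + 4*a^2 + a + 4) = (a + 7*I)/(a + 4)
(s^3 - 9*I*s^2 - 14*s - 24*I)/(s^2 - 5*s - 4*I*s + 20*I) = (s^2 - 5*I*s + 6)/(s - 5)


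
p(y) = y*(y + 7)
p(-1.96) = -9.88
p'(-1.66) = 3.68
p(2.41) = 22.68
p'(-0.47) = 6.06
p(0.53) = 3.99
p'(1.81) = 10.62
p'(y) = 2*y + 7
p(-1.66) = -8.86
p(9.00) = 144.00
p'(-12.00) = -17.00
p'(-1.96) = 3.08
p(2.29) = 21.27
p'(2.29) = 11.58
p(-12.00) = 60.00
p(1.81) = 15.95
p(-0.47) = -3.07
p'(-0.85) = 5.30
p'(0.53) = 8.06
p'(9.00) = 25.00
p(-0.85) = -5.23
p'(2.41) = 11.82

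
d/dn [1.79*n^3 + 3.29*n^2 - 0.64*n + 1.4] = 5.37*n^2 + 6.58*n - 0.64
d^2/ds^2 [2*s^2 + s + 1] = 4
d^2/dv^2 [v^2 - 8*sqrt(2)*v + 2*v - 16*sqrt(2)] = 2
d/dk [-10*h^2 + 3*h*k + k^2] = 3*h + 2*k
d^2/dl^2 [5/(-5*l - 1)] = -250/(5*l + 1)^3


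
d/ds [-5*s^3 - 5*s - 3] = -15*s^2 - 5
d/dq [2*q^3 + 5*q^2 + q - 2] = 6*q^2 + 10*q + 1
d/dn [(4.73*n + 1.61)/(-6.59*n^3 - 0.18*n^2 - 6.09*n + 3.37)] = (62.3414*n^3 + 32.6811*n^2 + 0.579599999999999*n + 25.745)/(43.4281*n^6 + 2.3724*n^5 + 80.2986*n^4 - 42.2242*n^3 + 35.8749*n^2 - 41.0466*n + 11.3569)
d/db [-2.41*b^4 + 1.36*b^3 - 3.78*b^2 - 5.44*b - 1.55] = -9.64*b^3 + 4.08*b^2 - 7.56*b - 5.44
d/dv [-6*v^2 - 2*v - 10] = -12*v - 2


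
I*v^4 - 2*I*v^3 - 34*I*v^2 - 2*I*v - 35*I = (v - 7)*(v + 5)*(v + I)*(I*v + 1)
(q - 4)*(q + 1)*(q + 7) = q^3 + 4*q^2 - 25*q - 28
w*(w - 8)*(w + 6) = w^3 - 2*w^2 - 48*w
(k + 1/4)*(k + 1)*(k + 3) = k^3 + 17*k^2/4 + 4*k + 3/4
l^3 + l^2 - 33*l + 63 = (l - 3)^2*(l + 7)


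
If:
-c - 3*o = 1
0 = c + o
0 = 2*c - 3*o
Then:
No Solution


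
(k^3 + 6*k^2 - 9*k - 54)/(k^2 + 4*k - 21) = (k^2 + 9*k + 18)/(k + 7)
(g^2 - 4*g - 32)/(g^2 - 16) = (g - 8)/(g - 4)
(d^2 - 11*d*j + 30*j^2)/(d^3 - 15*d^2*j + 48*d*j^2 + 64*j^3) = (d^2 - 11*d*j + 30*j^2)/(d^3 - 15*d^2*j + 48*d*j^2 + 64*j^3)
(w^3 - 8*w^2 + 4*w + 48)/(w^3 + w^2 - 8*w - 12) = (w^2 - 10*w + 24)/(w^2 - w - 6)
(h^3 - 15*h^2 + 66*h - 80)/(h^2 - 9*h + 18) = (h^3 - 15*h^2 + 66*h - 80)/(h^2 - 9*h + 18)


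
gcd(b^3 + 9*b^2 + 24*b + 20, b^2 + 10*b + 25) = b + 5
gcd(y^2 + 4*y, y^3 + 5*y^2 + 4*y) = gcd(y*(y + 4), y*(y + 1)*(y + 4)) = y^2 + 4*y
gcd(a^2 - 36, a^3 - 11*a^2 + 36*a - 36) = a - 6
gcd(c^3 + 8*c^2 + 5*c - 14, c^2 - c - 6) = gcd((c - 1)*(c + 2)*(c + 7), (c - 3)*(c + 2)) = c + 2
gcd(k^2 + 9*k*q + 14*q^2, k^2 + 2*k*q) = k + 2*q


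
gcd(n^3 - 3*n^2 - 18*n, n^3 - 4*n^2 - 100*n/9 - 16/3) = n - 6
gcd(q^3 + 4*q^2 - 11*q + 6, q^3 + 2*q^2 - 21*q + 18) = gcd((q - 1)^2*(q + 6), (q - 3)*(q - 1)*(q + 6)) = q^2 + 5*q - 6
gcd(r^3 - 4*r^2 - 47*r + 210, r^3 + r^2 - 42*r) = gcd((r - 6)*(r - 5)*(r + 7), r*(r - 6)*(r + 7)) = r^2 + r - 42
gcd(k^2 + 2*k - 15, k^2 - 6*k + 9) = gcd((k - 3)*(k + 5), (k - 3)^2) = k - 3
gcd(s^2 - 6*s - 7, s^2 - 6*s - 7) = s^2 - 6*s - 7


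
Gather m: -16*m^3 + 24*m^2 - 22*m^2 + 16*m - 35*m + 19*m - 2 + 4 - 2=-16*m^3 + 2*m^2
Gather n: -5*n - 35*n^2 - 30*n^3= -30*n^3 - 35*n^2 - 5*n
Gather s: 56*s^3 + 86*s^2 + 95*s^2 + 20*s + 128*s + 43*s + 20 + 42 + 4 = 56*s^3 + 181*s^2 + 191*s + 66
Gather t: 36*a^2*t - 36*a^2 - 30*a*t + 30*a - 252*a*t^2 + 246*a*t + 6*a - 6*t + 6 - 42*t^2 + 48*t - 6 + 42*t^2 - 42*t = -36*a^2 - 252*a*t^2 + 36*a + t*(36*a^2 + 216*a)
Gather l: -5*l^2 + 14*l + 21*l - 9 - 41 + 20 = -5*l^2 + 35*l - 30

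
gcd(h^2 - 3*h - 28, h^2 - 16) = h + 4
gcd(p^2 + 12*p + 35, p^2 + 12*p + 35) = p^2 + 12*p + 35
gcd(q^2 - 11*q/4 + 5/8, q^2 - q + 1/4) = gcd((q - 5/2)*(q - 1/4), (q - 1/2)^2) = 1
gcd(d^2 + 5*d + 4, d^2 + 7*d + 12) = d + 4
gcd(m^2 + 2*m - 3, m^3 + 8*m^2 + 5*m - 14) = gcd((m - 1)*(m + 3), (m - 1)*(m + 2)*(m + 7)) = m - 1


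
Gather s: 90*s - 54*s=36*s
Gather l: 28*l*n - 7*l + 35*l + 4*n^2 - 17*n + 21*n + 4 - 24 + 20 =l*(28*n + 28) + 4*n^2 + 4*n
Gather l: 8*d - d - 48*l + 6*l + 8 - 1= 7*d - 42*l + 7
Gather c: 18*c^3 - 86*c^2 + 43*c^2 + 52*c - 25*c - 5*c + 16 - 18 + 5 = 18*c^3 - 43*c^2 + 22*c + 3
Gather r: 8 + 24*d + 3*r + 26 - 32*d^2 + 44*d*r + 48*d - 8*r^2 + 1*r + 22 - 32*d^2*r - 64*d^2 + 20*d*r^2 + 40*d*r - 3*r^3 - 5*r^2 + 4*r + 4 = -96*d^2 + 72*d - 3*r^3 + r^2*(20*d - 13) + r*(-32*d^2 + 84*d + 8) + 60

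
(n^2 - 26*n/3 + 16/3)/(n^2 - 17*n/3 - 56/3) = (3*n - 2)/(3*n + 7)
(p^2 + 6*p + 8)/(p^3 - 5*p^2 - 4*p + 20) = (p + 4)/(p^2 - 7*p + 10)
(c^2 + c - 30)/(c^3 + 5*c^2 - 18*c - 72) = (c - 5)/(c^2 - c - 12)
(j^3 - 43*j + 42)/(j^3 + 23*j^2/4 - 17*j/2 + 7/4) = 4*(j - 6)/(4*j - 1)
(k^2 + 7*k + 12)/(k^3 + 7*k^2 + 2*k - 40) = (k + 3)/(k^2 + 3*k - 10)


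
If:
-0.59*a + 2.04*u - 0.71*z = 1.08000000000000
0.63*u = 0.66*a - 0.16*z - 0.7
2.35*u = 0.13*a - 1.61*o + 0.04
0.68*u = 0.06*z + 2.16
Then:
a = 5.44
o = -4.70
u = 3.54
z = 4.13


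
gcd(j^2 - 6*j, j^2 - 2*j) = j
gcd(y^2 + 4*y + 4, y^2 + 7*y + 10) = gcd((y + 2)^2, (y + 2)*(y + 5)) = y + 2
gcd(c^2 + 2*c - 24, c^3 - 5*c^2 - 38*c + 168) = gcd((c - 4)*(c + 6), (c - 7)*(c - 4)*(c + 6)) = c^2 + 2*c - 24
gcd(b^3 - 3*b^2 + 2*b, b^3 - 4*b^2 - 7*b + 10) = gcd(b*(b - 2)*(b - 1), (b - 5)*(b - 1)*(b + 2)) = b - 1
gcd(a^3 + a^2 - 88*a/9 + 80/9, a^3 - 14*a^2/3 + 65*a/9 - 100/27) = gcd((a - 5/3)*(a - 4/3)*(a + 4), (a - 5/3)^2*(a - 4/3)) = a^2 - 3*a + 20/9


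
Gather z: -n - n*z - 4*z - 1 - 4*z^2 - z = -n - 4*z^2 + z*(-n - 5) - 1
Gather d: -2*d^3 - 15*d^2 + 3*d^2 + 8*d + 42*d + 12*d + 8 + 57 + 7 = -2*d^3 - 12*d^2 + 62*d + 72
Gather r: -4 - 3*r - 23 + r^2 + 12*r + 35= r^2 + 9*r + 8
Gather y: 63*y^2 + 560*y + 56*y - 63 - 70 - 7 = 63*y^2 + 616*y - 140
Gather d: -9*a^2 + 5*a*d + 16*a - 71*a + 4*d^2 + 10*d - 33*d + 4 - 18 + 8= -9*a^2 - 55*a + 4*d^2 + d*(5*a - 23) - 6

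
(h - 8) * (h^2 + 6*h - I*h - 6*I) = h^3 - 2*h^2 - I*h^2 - 48*h + 2*I*h + 48*I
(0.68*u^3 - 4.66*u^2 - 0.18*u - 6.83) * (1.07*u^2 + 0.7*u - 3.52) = 0.7276*u^5 - 4.5102*u^4 - 5.8482*u^3 + 8.9691*u^2 - 4.1474*u + 24.0416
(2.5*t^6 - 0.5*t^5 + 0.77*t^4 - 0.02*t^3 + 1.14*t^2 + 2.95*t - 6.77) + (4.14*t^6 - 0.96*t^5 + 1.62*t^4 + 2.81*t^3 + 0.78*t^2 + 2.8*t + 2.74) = 6.64*t^6 - 1.46*t^5 + 2.39*t^4 + 2.79*t^3 + 1.92*t^2 + 5.75*t - 4.03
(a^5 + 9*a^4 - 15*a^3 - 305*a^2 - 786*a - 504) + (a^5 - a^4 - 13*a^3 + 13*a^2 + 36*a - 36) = 2*a^5 + 8*a^4 - 28*a^3 - 292*a^2 - 750*a - 540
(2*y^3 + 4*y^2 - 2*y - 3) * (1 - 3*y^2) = -6*y^5 - 12*y^4 + 8*y^3 + 13*y^2 - 2*y - 3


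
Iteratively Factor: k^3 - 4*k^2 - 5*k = (k - 5)*(k^2 + k) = k*(k - 5)*(k + 1)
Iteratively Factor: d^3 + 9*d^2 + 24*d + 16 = (d + 4)*(d^2 + 5*d + 4) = (d + 4)^2*(d + 1)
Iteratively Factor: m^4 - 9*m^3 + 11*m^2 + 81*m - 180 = (m - 4)*(m^3 - 5*m^2 - 9*m + 45) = (m - 4)*(m + 3)*(m^2 - 8*m + 15) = (m - 4)*(m - 3)*(m + 3)*(m - 5)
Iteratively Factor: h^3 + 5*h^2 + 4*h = (h + 4)*(h^2 + h) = (h + 1)*(h + 4)*(h)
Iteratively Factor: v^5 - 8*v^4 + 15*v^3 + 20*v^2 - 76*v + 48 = (v + 2)*(v^4 - 10*v^3 + 35*v^2 - 50*v + 24) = (v - 1)*(v + 2)*(v^3 - 9*v^2 + 26*v - 24) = (v - 3)*(v - 1)*(v + 2)*(v^2 - 6*v + 8) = (v - 3)*(v - 2)*(v - 1)*(v + 2)*(v - 4)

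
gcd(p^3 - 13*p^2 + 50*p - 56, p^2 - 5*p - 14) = p - 7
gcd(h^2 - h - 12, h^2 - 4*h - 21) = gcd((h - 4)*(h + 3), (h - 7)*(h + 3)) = h + 3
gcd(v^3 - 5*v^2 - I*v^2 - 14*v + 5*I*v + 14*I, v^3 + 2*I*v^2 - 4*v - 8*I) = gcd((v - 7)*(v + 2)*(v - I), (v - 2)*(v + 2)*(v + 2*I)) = v + 2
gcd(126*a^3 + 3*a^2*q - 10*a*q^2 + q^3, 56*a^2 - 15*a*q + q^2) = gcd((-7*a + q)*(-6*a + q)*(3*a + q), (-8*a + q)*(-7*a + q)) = -7*a + q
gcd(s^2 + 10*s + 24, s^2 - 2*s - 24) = s + 4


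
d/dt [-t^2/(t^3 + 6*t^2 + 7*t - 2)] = t*(t^3 - 7*t + 4)/(t^6 + 12*t^5 + 50*t^4 + 80*t^3 + 25*t^2 - 28*t + 4)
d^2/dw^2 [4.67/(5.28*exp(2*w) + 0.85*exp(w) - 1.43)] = (4.67*(10.56*exp(w) + 0.85)*(21.12*exp(w) + 1.7)*exp(w) - (98.6304*exp(w) + 3.9695)*(5.28*exp(2*w) + 0.85*exp(w) - 1.43))*exp(w)/(5.28*exp(2*w) + 0.85*exp(w) - 1.43)^3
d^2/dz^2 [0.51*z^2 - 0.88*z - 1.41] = 1.02000000000000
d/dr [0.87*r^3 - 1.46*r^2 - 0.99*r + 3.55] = 2.61*r^2 - 2.92*r - 0.99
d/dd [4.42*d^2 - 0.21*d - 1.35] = 8.84*d - 0.21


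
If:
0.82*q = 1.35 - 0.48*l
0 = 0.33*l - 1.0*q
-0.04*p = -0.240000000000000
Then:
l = 1.80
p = 6.00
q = 0.59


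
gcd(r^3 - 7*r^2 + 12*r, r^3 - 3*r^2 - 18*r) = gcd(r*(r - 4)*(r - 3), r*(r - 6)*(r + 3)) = r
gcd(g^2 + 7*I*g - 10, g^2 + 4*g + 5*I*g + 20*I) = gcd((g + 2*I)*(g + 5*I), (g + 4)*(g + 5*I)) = g + 5*I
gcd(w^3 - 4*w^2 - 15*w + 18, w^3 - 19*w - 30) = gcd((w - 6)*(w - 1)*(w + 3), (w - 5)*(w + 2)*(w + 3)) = w + 3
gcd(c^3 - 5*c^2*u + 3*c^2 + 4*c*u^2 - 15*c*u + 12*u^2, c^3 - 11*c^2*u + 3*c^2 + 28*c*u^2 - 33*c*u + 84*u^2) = -c^2 + 4*c*u - 3*c + 12*u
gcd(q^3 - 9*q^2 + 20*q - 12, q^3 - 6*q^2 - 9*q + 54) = q - 6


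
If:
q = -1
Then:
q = -1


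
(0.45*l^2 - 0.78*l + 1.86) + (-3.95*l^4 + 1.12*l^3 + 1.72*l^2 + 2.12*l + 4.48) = -3.95*l^4 + 1.12*l^3 + 2.17*l^2 + 1.34*l + 6.34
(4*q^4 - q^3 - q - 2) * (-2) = -8*q^4 + 2*q^3 + 2*q + 4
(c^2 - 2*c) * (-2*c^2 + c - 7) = -2*c^4 + 5*c^3 - 9*c^2 + 14*c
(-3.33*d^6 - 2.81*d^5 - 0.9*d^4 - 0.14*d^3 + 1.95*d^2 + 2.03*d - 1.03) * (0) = 0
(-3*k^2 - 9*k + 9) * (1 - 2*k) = 6*k^3 + 15*k^2 - 27*k + 9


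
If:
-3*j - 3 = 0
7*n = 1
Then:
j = -1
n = 1/7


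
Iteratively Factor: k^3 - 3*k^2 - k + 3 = (k - 1)*(k^2 - 2*k - 3) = (k - 1)*(k + 1)*(k - 3)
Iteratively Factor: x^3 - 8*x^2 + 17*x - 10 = (x - 5)*(x^2 - 3*x + 2) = (x - 5)*(x - 1)*(x - 2)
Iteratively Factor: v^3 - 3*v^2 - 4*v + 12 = (v - 2)*(v^2 - v - 6) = (v - 3)*(v - 2)*(v + 2)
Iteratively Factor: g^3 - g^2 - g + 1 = (g - 1)*(g^2 - 1) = (g - 1)^2*(g + 1)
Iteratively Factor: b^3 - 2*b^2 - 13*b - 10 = (b + 1)*(b^2 - 3*b - 10) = (b + 1)*(b + 2)*(b - 5)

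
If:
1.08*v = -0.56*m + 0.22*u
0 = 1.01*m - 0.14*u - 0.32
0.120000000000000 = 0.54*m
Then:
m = 0.22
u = -0.68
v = -0.25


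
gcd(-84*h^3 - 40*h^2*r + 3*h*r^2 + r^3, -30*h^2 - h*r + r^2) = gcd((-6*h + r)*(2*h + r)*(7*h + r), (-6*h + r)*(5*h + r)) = -6*h + r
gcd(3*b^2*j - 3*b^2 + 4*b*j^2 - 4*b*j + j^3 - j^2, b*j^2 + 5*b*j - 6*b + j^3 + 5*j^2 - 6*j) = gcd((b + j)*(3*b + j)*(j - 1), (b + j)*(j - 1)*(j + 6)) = b*j - b + j^2 - j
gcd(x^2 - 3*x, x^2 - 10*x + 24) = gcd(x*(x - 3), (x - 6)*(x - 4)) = 1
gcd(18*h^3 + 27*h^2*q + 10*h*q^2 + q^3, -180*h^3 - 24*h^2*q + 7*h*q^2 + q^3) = 6*h + q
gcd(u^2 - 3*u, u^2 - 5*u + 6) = u - 3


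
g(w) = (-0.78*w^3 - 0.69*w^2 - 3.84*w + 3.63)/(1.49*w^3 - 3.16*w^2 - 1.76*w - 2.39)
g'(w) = (-4.47*w^2 + 6.32*w + 1.76)*(-0.78*w^3 - 0.69*w^2 - 3.84*w + 3.63)/(1.49*w^3 - 3.16*w^2 - 1.76*w - 2.39)^2 + (-2.34*w^2 - 1.38*w - 3.84)/(1.49*w^3 - 3.16*w^2 - 1.76*w - 2.39)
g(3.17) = -5.21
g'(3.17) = 11.46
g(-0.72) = -1.91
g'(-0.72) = -1.71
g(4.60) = -1.54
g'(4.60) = 0.57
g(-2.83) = -0.47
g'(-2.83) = -0.10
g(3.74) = -2.47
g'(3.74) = 2.02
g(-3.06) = -0.45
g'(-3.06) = -0.08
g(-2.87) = -0.47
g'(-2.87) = -0.10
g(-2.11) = -0.60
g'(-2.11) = -0.28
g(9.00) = -0.81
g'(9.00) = 0.05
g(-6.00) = -0.40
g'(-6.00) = 0.00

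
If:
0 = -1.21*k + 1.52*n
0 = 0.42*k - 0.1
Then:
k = 0.24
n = 0.19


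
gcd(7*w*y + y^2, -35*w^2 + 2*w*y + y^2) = 7*w + y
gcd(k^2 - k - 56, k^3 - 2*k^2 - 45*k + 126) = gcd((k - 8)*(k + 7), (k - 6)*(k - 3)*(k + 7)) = k + 7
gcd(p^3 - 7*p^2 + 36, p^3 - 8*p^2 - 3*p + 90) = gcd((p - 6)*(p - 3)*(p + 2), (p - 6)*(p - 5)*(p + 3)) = p - 6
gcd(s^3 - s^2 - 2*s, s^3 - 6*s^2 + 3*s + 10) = s^2 - s - 2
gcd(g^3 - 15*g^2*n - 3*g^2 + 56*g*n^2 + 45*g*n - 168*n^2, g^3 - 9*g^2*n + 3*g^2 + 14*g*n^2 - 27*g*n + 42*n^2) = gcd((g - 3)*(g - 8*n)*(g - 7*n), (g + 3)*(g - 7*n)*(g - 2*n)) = g - 7*n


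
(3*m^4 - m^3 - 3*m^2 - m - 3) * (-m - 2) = -3*m^5 - 5*m^4 + 5*m^3 + 7*m^2 + 5*m + 6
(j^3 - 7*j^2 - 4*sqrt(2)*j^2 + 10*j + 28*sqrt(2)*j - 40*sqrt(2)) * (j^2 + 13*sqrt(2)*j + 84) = j^5 - 7*j^4 + 9*sqrt(2)*j^4 - 63*sqrt(2)*j^3 - 10*j^3 - 246*sqrt(2)*j^2 + 140*j^2 - 200*j + 2352*sqrt(2)*j - 3360*sqrt(2)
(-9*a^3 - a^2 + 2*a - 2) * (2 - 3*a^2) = 27*a^5 + 3*a^4 - 24*a^3 + 4*a^2 + 4*a - 4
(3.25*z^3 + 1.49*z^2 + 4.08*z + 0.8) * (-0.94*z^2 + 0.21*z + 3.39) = -3.055*z^5 - 0.7181*z^4 + 7.4952*z^3 + 5.1559*z^2 + 13.9992*z + 2.712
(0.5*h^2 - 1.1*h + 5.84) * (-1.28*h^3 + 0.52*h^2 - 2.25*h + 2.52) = -0.64*h^5 + 1.668*h^4 - 9.1722*h^3 + 6.7718*h^2 - 15.912*h + 14.7168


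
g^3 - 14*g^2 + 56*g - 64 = (g - 8)*(g - 4)*(g - 2)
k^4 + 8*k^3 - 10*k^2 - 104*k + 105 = (k - 3)*(k - 1)*(k + 5)*(k + 7)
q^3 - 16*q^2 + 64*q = q*(q - 8)^2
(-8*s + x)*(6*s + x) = -48*s^2 - 2*s*x + x^2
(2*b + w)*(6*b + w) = 12*b^2 + 8*b*w + w^2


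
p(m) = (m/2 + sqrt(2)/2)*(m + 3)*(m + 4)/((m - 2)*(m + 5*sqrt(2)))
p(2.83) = 10.28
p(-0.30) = -0.36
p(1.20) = -4.31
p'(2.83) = -7.74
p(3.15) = 8.54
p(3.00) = 9.20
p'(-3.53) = 0.00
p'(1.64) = -43.11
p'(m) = -(m/2 + sqrt(2)/2)*(m + 3)*(m + 4)/((m - 2)*(m + 5*sqrt(2))^2) + (m/2 + sqrt(2)/2)*(m + 3)/((m - 2)*(m + 5*sqrt(2))) + (m/2 + sqrt(2)/2)*(m + 4)/((m - 2)*(m + 5*sqrt(2))) - (m/2 + sqrt(2)/2)*(m + 3)*(m + 4)/((m - 2)^2*(m + 5*sqrt(2))) + (m + 3)*(m + 4)/(2*(m - 2)*(m + 5*sqrt(2))) = (-(m - 2)*(m + 3)*(m + 4)*(m + sqrt(2)) + (m - 2)*(m + 5*sqrt(2))*((m + 3)*(m + 4) + (m + 3)*(m + sqrt(2)) + (m + 4)*(m + sqrt(2))) - (m + 3)*(m + 4)*(m + sqrt(2))*(m + 5*sqrt(2)))/(2*(m - 2)^2*(m + 5*sqrt(2))^2)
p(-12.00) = -5.52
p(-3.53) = -0.01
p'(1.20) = -8.38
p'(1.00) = -5.21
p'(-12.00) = 0.31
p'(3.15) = -3.81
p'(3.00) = -5.18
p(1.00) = -2.99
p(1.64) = -12.74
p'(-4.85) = -0.41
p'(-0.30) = -0.65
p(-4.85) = 0.18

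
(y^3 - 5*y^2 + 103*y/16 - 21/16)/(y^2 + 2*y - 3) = (16*y^3 - 80*y^2 + 103*y - 21)/(16*(y^2 + 2*y - 3))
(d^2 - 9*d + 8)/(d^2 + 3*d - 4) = (d - 8)/(d + 4)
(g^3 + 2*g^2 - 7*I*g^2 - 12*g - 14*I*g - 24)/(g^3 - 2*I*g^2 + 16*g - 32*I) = (g^2 + g*(2 - 3*I) - 6*I)/(g^2 + 2*I*g + 8)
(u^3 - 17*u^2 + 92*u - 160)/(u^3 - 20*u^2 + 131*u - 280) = (u - 4)/(u - 7)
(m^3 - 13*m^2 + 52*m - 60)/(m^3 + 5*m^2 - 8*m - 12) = (m^2 - 11*m + 30)/(m^2 + 7*m + 6)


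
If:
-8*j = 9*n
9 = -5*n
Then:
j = 81/40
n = -9/5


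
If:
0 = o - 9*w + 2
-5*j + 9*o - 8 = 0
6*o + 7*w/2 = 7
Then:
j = 88/575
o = 112/115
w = 38/115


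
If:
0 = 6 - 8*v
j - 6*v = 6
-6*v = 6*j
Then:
No Solution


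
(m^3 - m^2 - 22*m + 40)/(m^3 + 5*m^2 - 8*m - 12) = (m^2 + m - 20)/(m^2 + 7*m + 6)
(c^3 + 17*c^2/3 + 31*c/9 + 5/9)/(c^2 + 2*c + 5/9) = (3*c^2 + 16*c + 5)/(3*c + 5)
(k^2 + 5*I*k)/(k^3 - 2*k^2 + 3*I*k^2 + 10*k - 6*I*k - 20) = k/(k^2 - 2*k*(1 + I) + 4*I)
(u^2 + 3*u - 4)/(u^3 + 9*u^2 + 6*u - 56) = (u - 1)/(u^2 + 5*u - 14)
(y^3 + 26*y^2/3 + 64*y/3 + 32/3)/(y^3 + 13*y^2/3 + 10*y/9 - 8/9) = 3*(y + 4)/(3*y - 1)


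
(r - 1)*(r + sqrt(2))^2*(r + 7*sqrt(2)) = r^4 - r^3 + 9*sqrt(2)*r^3 - 9*sqrt(2)*r^2 + 30*r^2 - 30*r + 14*sqrt(2)*r - 14*sqrt(2)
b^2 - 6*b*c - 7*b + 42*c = (b - 7)*(b - 6*c)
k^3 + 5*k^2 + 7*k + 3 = (k + 1)^2*(k + 3)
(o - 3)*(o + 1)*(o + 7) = o^3 + 5*o^2 - 17*o - 21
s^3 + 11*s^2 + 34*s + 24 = (s + 1)*(s + 4)*(s + 6)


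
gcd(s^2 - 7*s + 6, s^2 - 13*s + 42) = s - 6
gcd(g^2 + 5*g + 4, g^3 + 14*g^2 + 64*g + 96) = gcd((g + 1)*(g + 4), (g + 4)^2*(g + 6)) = g + 4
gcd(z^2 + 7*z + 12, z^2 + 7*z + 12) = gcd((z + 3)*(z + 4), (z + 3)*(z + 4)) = z^2 + 7*z + 12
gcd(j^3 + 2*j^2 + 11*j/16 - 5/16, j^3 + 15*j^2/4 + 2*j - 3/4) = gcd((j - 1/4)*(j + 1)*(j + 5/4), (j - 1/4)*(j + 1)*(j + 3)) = j^2 + 3*j/4 - 1/4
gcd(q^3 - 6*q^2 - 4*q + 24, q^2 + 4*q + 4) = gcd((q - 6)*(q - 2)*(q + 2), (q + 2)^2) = q + 2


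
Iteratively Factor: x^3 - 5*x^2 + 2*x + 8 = (x - 4)*(x^2 - x - 2) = (x - 4)*(x + 1)*(x - 2)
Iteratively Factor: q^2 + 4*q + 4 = (q + 2)*(q + 2)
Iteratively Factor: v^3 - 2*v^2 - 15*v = (v)*(v^2 - 2*v - 15) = v*(v - 5)*(v + 3)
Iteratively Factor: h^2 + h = (h)*(h + 1)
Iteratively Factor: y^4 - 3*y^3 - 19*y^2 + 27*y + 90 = (y + 3)*(y^3 - 6*y^2 - y + 30) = (y + 2)*(y + 3)*(y^2 - 8*y + 15) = (y - 3)*(y + 2)*(y + 3)*(y - 5)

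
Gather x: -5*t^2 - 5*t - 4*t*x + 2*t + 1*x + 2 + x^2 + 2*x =-5*t^2 - 3*t + x^2 + x*(3 - 4*t) + 2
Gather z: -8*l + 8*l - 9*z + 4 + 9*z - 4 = 0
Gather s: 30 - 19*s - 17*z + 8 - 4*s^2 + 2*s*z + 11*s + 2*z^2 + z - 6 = -4*s^2 + s*(2*z - 8) + 2*z^2 - 16*z + 32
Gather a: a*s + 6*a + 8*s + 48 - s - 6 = a*(s + 6) + 7*s + 42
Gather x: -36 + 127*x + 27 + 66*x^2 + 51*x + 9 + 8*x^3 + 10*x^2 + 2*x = 8*x^3 + 76*x^2 + 180*x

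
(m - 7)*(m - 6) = m^2 - 13*m + 42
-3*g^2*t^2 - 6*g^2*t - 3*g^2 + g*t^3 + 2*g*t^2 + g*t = (-3*g + t)*(t + 1)*(g*t + g)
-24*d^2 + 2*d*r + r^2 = (-4*d + r)*(6*d + r)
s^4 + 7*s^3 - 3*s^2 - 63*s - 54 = (s - 3)*(s + 1)*(s + 3)*(s + 6)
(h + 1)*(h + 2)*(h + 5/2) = h^3 + 11*h^2/2 + 19*h/2 + 5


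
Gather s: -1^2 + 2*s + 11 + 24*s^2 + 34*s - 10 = 24*s^2 + 36*s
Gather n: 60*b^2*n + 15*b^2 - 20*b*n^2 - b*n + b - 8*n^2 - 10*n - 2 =15*b^2 + b + n^2*(-20*b - 8) + n*(60*b^2 - b - 10) - 2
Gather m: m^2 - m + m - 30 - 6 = m^2 - 36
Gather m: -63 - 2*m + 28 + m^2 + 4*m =m^2 + 2*m - 35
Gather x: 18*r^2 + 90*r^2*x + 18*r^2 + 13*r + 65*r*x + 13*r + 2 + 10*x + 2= 36*r^2 + 26*r + x*(90*r^2 + 65*r + 10) + 4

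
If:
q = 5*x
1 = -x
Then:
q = -5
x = -1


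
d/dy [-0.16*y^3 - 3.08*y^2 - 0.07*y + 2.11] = -0.48*y^2 - 6.16*y - 0.07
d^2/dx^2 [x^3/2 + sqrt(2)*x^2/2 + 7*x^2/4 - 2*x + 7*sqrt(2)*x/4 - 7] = 3*x + sqrt(2) + 7/2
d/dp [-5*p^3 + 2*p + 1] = 2 - 15*p^2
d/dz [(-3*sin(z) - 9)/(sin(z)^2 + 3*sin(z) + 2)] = 3*(sin(z)^2 + 6*sin(z) + 7)*cos(z)/(sin(z)^2 + 3*sin(z) + 2)^2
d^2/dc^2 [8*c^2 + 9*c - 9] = 16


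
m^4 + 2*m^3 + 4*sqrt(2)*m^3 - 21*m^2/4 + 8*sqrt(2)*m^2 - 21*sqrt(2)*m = m*(m - 3/2)*(m + 7/2)*(m + 4*sqrt(2))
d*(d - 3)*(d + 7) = d^3 + 4*d^2 - 21*d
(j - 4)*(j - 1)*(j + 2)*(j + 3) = j^4 - 15*j^2 - 10*j + 24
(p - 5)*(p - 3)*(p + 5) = p^3 - 3*p^2 - 25*p + 75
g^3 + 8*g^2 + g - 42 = (g - 2)*(g + 3)*(g + 7)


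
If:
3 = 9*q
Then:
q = 1/3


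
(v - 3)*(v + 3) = v^2 - 9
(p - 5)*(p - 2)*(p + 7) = p^3 - 39*p + 70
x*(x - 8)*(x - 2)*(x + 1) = x^4 - 9*x^3 + 6*x^2 + 16*x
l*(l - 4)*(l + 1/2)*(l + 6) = l^4 + 5*l^3/2 - 23*l^2 - 12*l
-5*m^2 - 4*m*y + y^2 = (-5*m + y)*(m + y)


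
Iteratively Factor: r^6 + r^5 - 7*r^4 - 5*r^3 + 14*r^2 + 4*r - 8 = (r - 2)*(r^5 + 3*r^4 - r^3 - 7*r^2 + 4) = (r - 2)*(r - 1)*(r^4 + 4*r^3 + 3*r^2 - 4*r - 4) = (r - 2)*(r - 1)*(r + 1)*(r^3 + 3*r^2 - 4) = (r - 2)*(r - 1)*(r + 1)*(r + 2)*(r^2 + r - 2) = (r - 2)*(r - 1)*(r + 1)*(r + 2)^2*(r - 1)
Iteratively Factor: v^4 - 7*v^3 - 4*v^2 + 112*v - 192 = (v - 3)*(v^3 - 4*v^2 - 16*v + 64) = (v - 3)*(v + 4)*(v^2 - 8*v + 16) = (v - 4)*(v - 3)*(v + 4)*(v - 4)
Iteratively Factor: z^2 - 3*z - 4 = (z + 1)*(z - 4)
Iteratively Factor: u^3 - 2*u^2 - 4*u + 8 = (u + 2)*(u^2 - 4*u + 4) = (u - 2)*(u + 2)*(u - 2)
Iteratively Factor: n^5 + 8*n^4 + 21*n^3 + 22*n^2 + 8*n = (n + 4)*(n^4 + 4*n^3 + 5*n^2 + 2*n) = (n + 1)*(n + 4)*(n^3 + 3*n^2 + 2*n) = (n + 1)*(n + 2)*(n + 4)*(n^2 + n) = (n + 1)^2*(n + 2)*(n + 4)*(n)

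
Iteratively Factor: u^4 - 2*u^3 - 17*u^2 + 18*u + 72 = (u + 3)*(u^3 - 5*u^2 - 2*u + 24) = (u - 4)*(u + 3)*(u^2 - u - 6) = (u - 4)*(u - 3)*(u + 3)*(u + 2)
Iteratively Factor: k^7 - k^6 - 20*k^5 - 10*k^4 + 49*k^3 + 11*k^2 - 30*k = (k)*(k^6 - k^5 - 20*k^4 - 10*k^3 + 49*k^2 + 11*k - 30) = k*(k - 1)*(k^5 - 20*k^3 - 30*k^2 + 19*k + 30) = k*(k - 1)*(k + 1)*(k^4 - k^3 - 19*k^2 - 11*k + 30) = k*(k - 1)*(k + 1)*(k + 2)*(k^3 - 3*k^2 - 13*k + 15) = k*(k - 5)*(k - 1)*(k + 1)*(k + 2)*(k^2 + 2*k - 3) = k*(k - 5)*(k - 1)*(k + 1)*(k + 2)*(k + 3)*(k - 1)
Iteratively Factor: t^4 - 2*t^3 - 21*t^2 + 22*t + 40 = (t - 5)*(t^3 + 3*t^2 - 6*t - 8) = (t - 5)*(t - 2)*(t^2 + 5*t + 4) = (t - 5)*(t - 2)*(t + 4)*(t + 1)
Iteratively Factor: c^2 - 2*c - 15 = (c + 3)*(c - 5)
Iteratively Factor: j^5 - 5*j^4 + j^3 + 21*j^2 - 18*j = (j + 2)*(j^4 - 7*j^3 + 15*j^2 - 9*j) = j*(j + 2)*(j^3 - 7*j^2 + 15*j - 9) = j*(j - 1)*(j + 2)*(j^2 - 6*j + 9) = j*(j - 3)*(j - 1)*(j + 2)*(j - 3)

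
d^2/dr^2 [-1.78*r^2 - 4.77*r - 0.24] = -3.56000000000000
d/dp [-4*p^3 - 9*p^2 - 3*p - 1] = -12*p^2 - 18*p - 3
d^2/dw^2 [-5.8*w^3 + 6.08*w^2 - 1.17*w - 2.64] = 12.16 - 34.8*w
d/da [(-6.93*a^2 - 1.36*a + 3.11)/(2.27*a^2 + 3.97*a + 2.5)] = (-24.4249*a^2 - 48.7694*a - 15.7467)/(5.1529*a^4 + 18.0238*a^3 + 27.1109*a^2 + 19.85*a + 6.25)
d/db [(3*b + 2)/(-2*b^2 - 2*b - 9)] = (6*b^2 + 8*b - 23)/(4*b^4 + 8*b^3 + 40*b^2 + 36*b + 81)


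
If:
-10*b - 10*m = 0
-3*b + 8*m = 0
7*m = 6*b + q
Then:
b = 0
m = 0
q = 0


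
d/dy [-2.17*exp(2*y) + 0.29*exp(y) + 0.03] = (0.29 - 4.34*exp(y))*exp(y)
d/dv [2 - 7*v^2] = -14*v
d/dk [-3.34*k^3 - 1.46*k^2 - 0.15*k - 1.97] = -10.02*k^2 - 2.92*k - 0.15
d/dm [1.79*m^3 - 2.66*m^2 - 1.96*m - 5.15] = 5.37*m^2 - 5.32*m - 1.96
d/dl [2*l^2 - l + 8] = 4*l - 1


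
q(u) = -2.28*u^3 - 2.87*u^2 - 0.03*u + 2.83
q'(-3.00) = -44.37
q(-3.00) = 38.65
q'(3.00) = -78.81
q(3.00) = -84.65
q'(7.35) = -411.73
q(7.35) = -1057.74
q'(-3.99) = -86.02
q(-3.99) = 102.09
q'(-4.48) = -111.60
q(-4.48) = 150.37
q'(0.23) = -1.71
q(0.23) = 2.64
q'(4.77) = -183.04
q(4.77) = -310.07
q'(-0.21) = 0.87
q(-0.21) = 2.73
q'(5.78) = -261.72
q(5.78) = -533.49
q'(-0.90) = -0.40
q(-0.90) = 2.19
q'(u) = -6.84*u^2 - 5.74*u - 0.03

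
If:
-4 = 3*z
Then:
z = -4/3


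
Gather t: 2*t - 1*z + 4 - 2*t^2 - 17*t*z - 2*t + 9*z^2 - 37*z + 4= -2*t^2 - 17*t*z + 9*z^2 - 38*z + 8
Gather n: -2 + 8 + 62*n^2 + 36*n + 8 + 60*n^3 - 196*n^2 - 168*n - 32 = 60*n^3 - 134*n^2 - 132*n - 18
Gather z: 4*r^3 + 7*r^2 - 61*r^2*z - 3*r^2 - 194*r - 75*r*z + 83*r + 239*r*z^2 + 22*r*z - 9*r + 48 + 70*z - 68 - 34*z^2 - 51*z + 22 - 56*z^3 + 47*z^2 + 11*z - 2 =4*r^3 + 4*r^2 - 120*r - 56*z^3 + z^2*(239*r + 13) + z*(-61*r^2 - 53*r + 30)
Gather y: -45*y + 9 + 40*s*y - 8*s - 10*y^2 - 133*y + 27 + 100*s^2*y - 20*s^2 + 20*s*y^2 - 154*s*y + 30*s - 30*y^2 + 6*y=-20*s^2 + 22*s + y^2*(20*s - 40) + y*(100*s^2 - 114*s - 172) + 36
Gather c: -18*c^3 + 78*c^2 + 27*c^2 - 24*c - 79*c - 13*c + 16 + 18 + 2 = -18*c^3 + 105*c^2 - 116*c + 36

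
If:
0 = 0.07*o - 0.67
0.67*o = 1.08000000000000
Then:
No Solution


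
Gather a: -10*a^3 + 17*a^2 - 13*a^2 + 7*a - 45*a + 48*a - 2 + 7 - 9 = -10*a^3 + 4*a^2 + 10*a - 4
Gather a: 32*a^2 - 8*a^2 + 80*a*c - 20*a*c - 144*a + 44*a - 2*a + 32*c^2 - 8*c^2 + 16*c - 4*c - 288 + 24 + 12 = 24*a^2 + a*(60*c - 102) + 24*c^2 + 12*c - 252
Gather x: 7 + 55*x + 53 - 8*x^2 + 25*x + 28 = -8*x^2 + 80*x + 88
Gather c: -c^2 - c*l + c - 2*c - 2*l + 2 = -c^2 + c*(-l - 1) - 2*l + 2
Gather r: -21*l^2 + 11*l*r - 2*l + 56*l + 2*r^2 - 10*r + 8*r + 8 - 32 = -21*l^2 + 54*l + 2*r^2 + r*(11*l - 2) - 24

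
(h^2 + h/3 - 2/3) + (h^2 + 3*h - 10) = 2*h^2 + 10*h/3 - 32/3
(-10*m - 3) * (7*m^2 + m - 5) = -70*m^3 - 31*m^2 + 47*m + 15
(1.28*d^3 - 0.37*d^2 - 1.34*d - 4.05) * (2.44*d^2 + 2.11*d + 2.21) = 3.1232*d^5 + 1.798*d^4 - 1.2215*d^3 - 13.5271*d^2 - 11.5069*d - 8.9505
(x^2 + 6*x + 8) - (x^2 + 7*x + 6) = 2 - x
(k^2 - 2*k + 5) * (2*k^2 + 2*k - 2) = 2*k^4 - 2*k^3 + 4*k^2 + 14*k - 10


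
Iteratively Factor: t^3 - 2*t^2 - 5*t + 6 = (t + 2)*(t^2 - 4*t + 3) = (t - 1)*(t + 2)*(t - 3)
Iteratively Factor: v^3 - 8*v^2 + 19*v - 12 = (v - 4)*(v^2 - 4*v + 3) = (v - 4)*(v - 3)*(v - 1)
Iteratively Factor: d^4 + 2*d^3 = (d + 2)*(d^3) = d*(d + 2)*(d^2) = d^2*(d + 2)*(d)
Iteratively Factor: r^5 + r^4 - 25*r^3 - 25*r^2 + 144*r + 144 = (r - 4)*(r^4 + 5*r^3 - 5*r^2 - 45*r - 36) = (r - 4)*(r + 4)*(r^3 + r^2 - 9*r - 9) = (r - 4)*(r - 3)*(r + 4)*(r^2 + 4*r + 3) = (r - 4)*(r - 3)*(r + 3)*(r + 4)*(r + 1)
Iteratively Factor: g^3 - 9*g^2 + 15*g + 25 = (g - 5)*(g^2 - 4*g - 5) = (g - 5)*(g + 1)*(g - 5)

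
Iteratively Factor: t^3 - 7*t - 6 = (t + 2)*(t^2 - 2*t - 3) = (t + 1)*(t + 2)*(t - 3)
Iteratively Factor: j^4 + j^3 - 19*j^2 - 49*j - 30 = (j + 3)*(j^3 - 2*j^2 - 13*j - 10) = (j + 1)*(j + 3)*(j^2 - 3*j - 10) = (j + 1)*(j + 2)*(j + 3)*(j - 5)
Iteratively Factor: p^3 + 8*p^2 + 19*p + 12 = (p + 3)*(p^2 + 5*p + 4) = (p + 1)*(p + 3)*(p + 4)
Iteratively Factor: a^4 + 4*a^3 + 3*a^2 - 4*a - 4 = (a - 1)*(a^3 + 5*a^2 + 8*a + 4) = (a - 1)*(a + 2)*(a^2 + 3*a + 2) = (a - 1)*(a + 1)*(a + 2)*(a + 2)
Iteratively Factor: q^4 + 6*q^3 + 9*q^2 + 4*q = (q + 1)*(q^3 + 5*q^2 + 4*q) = q*(q + 1)*(q^2 + 5*q + 4) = q*(q + 1)^2*(q + 4)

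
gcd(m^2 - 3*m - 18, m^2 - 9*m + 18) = m - 6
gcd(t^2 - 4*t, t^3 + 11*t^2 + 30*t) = t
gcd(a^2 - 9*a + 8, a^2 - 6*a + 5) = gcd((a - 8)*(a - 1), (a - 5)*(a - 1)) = a - 1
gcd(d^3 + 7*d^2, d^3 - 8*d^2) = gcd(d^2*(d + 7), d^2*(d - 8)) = d^2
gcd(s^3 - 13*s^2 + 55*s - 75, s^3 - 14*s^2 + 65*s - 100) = s^2 - 10*s + 25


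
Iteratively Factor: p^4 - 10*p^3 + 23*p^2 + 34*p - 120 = (p + 2)*(p^3 - 12*p^2 + 47*p - 60) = (p - 3)*(p + 2)*(p^2 - 9*p + 20) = (p - 4)*(p - 3)*(p + 2)*(p - 5)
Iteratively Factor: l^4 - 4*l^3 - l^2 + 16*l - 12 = (l + 2)*(l^3 - 6*l^2 + 11*l - 6) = (l - 2)*(l + 2)*(l^2 - 4*l + 3) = (l - 3)*(l - 2)*(l + 2)*(l - 1)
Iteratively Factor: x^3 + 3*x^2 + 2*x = (x + 2)*(x^2 + x) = (x + 1)*(x + 2)*(x)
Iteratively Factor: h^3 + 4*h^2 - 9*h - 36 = (h - 3)*(h^2 + 7*h + 12) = (h - 3)*(h + 3)*(h + 4)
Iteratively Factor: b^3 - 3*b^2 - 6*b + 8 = (b - 1)*(b^2 - 2*b - 8) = (b - 1)*(b + 2)*(b - 4)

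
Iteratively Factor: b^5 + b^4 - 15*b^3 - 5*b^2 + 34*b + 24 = (b + 1)*(b^4 - 15*b^2 + 10*b + 24) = (b - 2)*(b + 1)*(b^3 + 2*b^2 - 11*b - 12) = (b - 3)*(b - 2)*(b + 1)*(b^2 + 5*b + 4) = (b - 3)*(b - 2)*(b + 1)*(b + 4)*(b + 1)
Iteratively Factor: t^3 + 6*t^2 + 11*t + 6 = (t + 2)*(t^2 + 4*t + 3) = (t + 1)*(t + 2)*(t + 3)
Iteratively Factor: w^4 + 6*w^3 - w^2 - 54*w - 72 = (w + 4)*(w^3 + 2*w^2 - 9*w - 18) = (w + 3)*(w + 4)*(w^2 - w - 6) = (w + 2)*(w + 3)*(w + 4)*(w - 3)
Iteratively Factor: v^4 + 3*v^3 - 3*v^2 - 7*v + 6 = (v + 3)*(v^3 - 3*v + 2) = (v - 1)*(v + 3)*(v^2 + v - 2) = (v - 1)^2*(v + 3)*(v + 2)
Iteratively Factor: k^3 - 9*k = (k)*(k^2 - 9) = k*(k + 3)*(k - 3)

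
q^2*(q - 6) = q^3 - 6*q^2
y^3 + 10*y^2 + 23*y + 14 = (y + 1)*(y + 2)*(y + 7)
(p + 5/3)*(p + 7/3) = p^2 + 4*p + 35/9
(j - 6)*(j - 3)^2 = j^3 - 12*j^2 + 45*j - 54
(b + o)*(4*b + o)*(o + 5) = 4*b^2*o + 20*b^2 + 5*b*o^2 + 25*b*o + o^3 + 5*o^2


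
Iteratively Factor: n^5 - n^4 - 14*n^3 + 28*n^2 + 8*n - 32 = (n - 2)*(n^4 + n^3 - 12*n^2 + 4*n + 16) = (n - 2)*(n + 1)*(n^3 - 12*n + 16) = (n - 2)^2*(n + 1)*(n^2 + 2*n - 8) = (n - 2)^2*(n + 1)*(n + 4)*(n - 2)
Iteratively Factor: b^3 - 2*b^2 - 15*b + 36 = (b - 3)*(b^2 + b - 12) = (b - 3)^2*(b + 4)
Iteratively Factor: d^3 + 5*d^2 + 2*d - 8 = (d - 1)*(d^2 + 6*d + 8) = (d - 1)*(d + 4)*(d + 2)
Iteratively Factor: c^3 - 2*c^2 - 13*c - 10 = (c + 1)*(c^2 - 3*c - 10) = (c - 5)*(c + 1)*(c + 2)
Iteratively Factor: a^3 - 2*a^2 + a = (a)*(a^2 - 2*a + 1) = a*(a - 1)*(a - 1)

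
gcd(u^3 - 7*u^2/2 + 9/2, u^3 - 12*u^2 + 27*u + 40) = u + 1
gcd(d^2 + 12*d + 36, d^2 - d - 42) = d + 6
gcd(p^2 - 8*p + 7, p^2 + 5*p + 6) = 1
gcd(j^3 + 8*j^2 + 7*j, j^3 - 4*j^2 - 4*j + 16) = 1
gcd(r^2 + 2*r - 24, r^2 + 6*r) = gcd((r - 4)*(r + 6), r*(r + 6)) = r + 6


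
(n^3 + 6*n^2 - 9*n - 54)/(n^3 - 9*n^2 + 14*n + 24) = (n^3 + 6*n^2 - 9*n - 54)/(n^3 - 9*n^2 + 14*n + 24)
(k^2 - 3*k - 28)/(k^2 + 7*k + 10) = (k^2 - 3*k - 28)/(k^2 + 7*k + 10)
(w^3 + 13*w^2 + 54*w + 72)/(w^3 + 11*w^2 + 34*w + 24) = (w + 3)/(w + 1)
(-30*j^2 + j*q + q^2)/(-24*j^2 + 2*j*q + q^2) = (-5*j + q)/(-4*j + q)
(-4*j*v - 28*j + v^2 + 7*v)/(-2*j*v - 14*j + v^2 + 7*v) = (-4*j + v)/(-2*j + v)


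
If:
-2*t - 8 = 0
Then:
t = -4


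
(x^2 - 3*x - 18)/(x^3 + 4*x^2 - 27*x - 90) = (x - 6)/(x^2 + x - 30)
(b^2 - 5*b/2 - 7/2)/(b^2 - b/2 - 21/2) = (b + 1)/(b + 3)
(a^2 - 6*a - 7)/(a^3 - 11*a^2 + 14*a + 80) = (a^2 - 6*a - 7)/(a^3 - 11*a^2 + 14*a + 80)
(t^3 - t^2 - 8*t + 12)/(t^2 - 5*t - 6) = (-t^3 + t^2 + 8*t - 12)/(-t^2 + 5*t + 6)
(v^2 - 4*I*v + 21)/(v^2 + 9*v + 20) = (v^2 - 4*I*v + 21)/(v^2 + 9*v + 20)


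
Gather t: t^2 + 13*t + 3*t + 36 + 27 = t^2 + 16*t + 63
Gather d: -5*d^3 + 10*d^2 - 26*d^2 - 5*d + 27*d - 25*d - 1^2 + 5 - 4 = -5*d^3 - 16*d^2 - 3*d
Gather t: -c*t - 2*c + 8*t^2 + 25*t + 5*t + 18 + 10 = -2*c + 8*t^2 + t*(30 - c) + 28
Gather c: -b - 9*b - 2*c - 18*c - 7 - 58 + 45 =-10*b - 20*c - 20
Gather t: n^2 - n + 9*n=n^2 + 8*n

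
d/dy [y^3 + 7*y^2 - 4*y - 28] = 3*y^2 + 14*y - 4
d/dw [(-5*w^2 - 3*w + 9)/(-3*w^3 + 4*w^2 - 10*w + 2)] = (-15*w^4 - 18*w^3 + 143*w^2 - 92*w + 84)/(9*w^6 - 24*w^5 + 76*w^4 - 92*w^3 + 116*w^2 - 40*w + 4)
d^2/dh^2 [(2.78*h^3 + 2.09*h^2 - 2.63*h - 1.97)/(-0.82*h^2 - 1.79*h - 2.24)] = (2.07004000000002*h^3 - 35.898888*h^2 - 95.328876*h - 36.676902)/(0.551368*h^6 + 3.610788*h^5 + 12.400614*h^4 + 25.462571*h^3 + 33.874848*h^2 + 26.944512*h + 11.239424)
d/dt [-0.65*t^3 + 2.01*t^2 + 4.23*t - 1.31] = -1.95*t^2 + 4.02*t + 4.23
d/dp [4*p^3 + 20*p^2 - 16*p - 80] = 12*p^2 + 40*p - 16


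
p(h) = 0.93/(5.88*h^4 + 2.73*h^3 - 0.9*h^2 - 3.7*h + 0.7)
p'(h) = 0.93*(-23.52*h^3 - 8.19*h^2 + 1.8*h + 3.7)/(5.88*h^4 + 2.73*h^3 - 0.9*h^2 - 3.7*h + 0.7)^2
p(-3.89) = 0.00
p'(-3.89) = 0.00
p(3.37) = 0.00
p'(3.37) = -0.00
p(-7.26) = 0.00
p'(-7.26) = 0.00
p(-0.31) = 0.54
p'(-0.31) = 0.95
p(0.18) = 34.53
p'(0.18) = 4642.68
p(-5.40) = 0.00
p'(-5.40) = 0.00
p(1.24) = 0.07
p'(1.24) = -0.25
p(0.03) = 1.58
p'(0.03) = 10.07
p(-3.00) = 0.00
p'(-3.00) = 0.00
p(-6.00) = 0.00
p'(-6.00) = 0.00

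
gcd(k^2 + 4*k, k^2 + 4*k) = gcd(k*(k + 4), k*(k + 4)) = k^2 + 4*k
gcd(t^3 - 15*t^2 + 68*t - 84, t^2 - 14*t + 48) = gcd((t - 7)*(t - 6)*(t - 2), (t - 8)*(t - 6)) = t - 6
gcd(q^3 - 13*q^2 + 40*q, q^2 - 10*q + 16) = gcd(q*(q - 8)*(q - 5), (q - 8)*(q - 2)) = q - 8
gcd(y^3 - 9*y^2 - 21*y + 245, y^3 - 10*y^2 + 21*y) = y - 7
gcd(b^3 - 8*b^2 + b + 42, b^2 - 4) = b + 2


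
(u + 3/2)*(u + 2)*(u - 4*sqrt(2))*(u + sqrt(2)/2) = u^4 - 7*sqrt(2)*u^3/2 + 7*u^3/2 - 49*sqrt(2)*u^2/4 - u^2 - 21*sqrt(2)*u/2 - 14*u - 12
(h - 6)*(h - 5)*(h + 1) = h^3 - 10*h^2 + 19*h + 30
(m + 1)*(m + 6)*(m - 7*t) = m^3 - 7*m^2*t + 7*m^2 - 49*m*t + 6*m - 42*t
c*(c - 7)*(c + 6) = c^3 - c^2 - 42*c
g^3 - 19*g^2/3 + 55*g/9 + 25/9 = (g - 5)*(g - 5/3)*(g + 1/3)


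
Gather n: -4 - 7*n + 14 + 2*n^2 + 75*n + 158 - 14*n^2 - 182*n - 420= -12*n^2 - 114*n - 252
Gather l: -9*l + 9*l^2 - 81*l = 9*l^2 - 90*l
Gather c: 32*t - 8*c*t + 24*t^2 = -8*c*t + 24*t^2 + 32*t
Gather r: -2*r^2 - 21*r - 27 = -2*r^2 - 21*r - 27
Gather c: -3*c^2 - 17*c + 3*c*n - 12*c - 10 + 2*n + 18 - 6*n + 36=-3*c^2 + c*(3*n - 29) - 4*n + 44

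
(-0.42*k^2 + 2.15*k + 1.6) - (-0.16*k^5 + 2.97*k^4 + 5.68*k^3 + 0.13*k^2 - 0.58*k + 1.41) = 0.16*k^5 - 2.97*k^4 - 5.68*k^3 - 0.55*k^2 + 2.73*k + 0.19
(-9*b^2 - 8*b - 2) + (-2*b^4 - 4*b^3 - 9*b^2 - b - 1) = -2*b^4 - 4*b^3 - 18*b^2 - 9*b - 3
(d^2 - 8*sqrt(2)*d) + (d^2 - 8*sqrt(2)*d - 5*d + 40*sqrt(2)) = 2*d^2 - 16*sqrt(2)*d - 5*d + 40*sqrt(2)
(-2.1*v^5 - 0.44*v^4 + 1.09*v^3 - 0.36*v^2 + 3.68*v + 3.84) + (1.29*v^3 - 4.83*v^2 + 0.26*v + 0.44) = -2.1*v^5 - 0.44*v^4 + 2.38*v^3 - 5.19*v^2 + 3.94*v + 4.28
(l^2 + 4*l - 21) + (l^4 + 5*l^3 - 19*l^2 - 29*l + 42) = l^4 + 5*l^3 - 18*l^2 - 25*l + 21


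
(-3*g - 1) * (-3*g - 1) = 9*g^2 + 6*g + 1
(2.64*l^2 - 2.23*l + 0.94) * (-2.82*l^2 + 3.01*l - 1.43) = -7.4448*l^4 + 14.235*l^3 - 13.1383*l^2 + 6.0183*l - 1.3442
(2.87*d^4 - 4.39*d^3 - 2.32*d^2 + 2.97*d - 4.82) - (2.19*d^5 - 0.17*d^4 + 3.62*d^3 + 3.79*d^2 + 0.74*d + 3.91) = -2.19*d^5 + 3.04*d^4 - 8.01*d^3 - 6.11*d^2 + 2.23*d - 8.73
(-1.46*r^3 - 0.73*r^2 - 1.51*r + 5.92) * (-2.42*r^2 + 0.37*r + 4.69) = 3.5332*r^5 + 1.2264*r^4 - 3.4633*r^3 - 18.3088*r^2 - 4.8915*r + 27.7648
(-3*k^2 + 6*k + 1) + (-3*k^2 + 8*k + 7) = -6*k^2 + 14*k + 8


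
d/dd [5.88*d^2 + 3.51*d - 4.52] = 11.76*d + 3.51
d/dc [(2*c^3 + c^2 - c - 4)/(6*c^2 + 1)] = (12*c^4 + 12*c^2 + 50*c - 1)/(36*c^4 + 12*c^2 + 1)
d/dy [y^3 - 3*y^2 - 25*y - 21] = 3*y^2 - 6*y - 25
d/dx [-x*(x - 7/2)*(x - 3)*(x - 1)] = -4*x^3 + 45*x^2/2 - 34*x + 21/2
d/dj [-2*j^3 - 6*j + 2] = -6*j^2 - 6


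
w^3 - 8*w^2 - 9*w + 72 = (w - 8)*(w - 3)*(w + 3)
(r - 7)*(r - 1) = r^2 - 8*r + 7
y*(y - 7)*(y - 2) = y^3 - 9*y^2 + 14*y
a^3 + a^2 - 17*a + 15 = (a - 3)*(a - 1)*(a + 5)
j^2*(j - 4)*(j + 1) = j^4 - 3*j^3 - 4*j^2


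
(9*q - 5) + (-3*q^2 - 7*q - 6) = -3*q^2 + 2*q - 11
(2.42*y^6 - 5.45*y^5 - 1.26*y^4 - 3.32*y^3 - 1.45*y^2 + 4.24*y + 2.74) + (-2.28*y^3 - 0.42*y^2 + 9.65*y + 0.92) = 2.42*y^6 - 5.45*y^5 - 1.26*y^4 - 5.6*y^3 - 1.87*y^2 + 13.89*y + 3.66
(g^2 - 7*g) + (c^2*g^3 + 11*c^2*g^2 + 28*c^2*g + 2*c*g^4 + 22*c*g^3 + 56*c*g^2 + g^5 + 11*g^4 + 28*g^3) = c^2*g^3 + 11*c^2*g^2 + 28*c^2*g + 2*c*g^4 + 22*c*g^3 + 56*c*g^2 + g^5 + 11*g^4 + 28*g^3 + g^2 - 7*g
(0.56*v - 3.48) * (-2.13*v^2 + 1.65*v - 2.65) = -1.1928*v^3 + 8.3364*v^2 - 7.226*v + 9.222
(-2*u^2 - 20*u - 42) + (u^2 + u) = -u^2 - 19*u - 42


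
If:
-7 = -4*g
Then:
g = 7/4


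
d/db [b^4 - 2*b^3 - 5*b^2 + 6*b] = 4*b^3 - 6*b^2 - 10*b + 6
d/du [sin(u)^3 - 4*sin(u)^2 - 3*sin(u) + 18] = (3*sin(u)^2 - 8*sin(u) - 3)*cos(u)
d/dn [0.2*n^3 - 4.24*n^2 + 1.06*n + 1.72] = 0.6*n^2 - 8.48*n + 1.06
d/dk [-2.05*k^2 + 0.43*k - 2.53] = 0.43 - 4.1*k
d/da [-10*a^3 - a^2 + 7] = 2*a*(-15*a - 1)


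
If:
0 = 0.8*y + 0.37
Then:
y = -0.46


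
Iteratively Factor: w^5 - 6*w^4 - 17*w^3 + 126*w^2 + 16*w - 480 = (w - 3)*(w^4 - 3*w^3 - 26*w^2 + 48*w + 160) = (w - 4)*(w - 3)*(w^3 + w^2 - 22*w - 40) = (w - 4)*(w - 3)*(w + 2)*(w^2 - w - 20) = (w - 4)*(w - 3)*(w + 2)*(w + 4)*(w - 5)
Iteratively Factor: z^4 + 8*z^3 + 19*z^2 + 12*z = (z + 1)*(z^3 + 7*z^2 + 12*z) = (z + 1)*(z + 4)*(z^2 + 3*z) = z*(z + 1)*(z + 4)*(z + 3)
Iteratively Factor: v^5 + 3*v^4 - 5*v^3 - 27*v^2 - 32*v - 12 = (v + 2)*(v^4 + v^3 - 7*v^2 - 13*v - 6) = (v + 2)^2*(v^3 - v^2 - 5*v - 3) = (v + 1)*(v + 2)^2*(v^2 - 2*v - 3) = (v - 3)*(v + 1)*(v + 2)^2*(v + 1)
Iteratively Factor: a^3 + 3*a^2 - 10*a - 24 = (a + 2)*(a^2 + a - 12) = (a + 2)*(a + 4)*(a - 3)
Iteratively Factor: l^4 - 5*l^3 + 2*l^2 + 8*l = (l - 4)*(l^3 - l^2 - 2*l) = (l - 4)*(l + 1)*(l^2 - 2*l) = l*(l - 4)*(l + 1)*(l - 2)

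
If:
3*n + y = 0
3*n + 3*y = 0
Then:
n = 0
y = 0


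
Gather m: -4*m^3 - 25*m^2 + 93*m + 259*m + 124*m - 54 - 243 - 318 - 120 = -4*m^3 - 25*m^2 + 476*m - 735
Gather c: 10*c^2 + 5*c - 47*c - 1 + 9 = 10*c^2 - 42*c + 8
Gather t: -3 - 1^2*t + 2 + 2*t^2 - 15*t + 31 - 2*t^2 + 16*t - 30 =0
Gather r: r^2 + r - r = r^2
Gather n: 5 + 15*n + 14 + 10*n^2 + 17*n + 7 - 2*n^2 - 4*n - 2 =8*n^2 + 28*n + 24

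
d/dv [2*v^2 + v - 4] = 4*v + 1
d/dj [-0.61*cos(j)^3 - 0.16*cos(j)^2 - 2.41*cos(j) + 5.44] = (1.83*cos(j)^2 + 0.32*cos(j) + 2.41)*sin(j)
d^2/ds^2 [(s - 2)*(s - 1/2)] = 2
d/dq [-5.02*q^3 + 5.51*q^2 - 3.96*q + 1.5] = -15.06*q^2 + 11.02*q - 3.96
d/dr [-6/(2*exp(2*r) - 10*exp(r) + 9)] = (24*exp(r) - 60)*exp(r)/(2*exp(2*r) - 10*exp(r) + 9)^2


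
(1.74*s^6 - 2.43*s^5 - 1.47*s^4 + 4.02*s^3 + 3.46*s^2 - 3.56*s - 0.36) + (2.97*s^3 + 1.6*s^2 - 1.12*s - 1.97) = 1.74*s^6 - 2.43*s^5 - 1.47*s^4 + 6.99*s^3 + 5.06*s^2 - 4.68*s - 2.33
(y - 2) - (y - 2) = 0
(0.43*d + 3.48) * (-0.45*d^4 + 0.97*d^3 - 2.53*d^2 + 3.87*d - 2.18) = -0.1935*d^5 - 1.1489*d^4 + 2.2877*d^3 - 7.1403*d^2 + 12.5302*d - 7.5864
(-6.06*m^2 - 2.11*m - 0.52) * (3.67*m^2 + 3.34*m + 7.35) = -22.2402*m^4 - 27.9841*m^3 - 53.4968*m^2 - 17.2453*m - 3.822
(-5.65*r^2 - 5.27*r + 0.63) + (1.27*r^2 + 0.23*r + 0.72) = -4.38*r^2 - 5.04*r + 1.35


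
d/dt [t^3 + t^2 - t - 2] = 3*t^2 + 2*t - 1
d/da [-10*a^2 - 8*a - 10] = -20*a - 8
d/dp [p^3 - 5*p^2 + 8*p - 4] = 3*p^2 - 10*p + 8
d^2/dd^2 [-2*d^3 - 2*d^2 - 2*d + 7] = -12*d - 4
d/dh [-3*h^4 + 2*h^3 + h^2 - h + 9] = -12*h^3 + 6*h^2 + 2*h - 1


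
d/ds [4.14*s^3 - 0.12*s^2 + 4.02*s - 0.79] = 12.42*s^2 - 0.24*s + 4.02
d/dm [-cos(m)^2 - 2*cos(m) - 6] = 2*(cos(m) + 1)*sin(m)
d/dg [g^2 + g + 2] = 2*g + 1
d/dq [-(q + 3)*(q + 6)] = -2*q - 9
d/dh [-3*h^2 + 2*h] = 2 - 6*h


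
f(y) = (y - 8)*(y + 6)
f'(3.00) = 4.00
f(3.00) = -45.00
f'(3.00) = 4.00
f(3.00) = -45.00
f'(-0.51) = -3.02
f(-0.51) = -46.72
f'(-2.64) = -7.28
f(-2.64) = -35.75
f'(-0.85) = -3.70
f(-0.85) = -45.58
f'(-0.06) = -2.12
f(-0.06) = -47.88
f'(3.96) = 5.92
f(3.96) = -40.24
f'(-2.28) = -6.56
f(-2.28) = -38.24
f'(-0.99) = -3.98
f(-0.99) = -45.04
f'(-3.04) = -8.08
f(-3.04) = -32.68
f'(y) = 2*y - 2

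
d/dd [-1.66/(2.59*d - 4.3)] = 4.2994/(2.59*d - 4.3)^2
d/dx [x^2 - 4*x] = 2*x - 4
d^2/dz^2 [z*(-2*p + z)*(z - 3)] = -4*p + 6*z - 6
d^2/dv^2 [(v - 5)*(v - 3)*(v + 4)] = 6*v - 8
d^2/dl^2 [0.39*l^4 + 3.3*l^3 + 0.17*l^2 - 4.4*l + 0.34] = 4.68*l^2 + 19.8*l + 0.34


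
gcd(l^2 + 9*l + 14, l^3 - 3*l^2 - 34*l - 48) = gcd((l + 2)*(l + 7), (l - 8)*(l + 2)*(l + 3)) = l + 2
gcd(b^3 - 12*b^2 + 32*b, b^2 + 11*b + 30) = 1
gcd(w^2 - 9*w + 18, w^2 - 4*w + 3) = w - 3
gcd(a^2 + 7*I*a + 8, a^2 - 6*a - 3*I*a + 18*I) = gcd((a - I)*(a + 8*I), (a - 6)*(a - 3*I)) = 1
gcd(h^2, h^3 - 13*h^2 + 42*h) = h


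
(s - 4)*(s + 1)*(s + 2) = s^3 - s^2 - 10*s - 8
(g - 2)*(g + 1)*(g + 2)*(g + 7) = g^4 + 8*g^3 + 3*g^2 - 32*g - 28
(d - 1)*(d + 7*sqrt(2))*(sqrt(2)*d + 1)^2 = 2*d^4 - 2*d^3 + 16*sqrt(2)*d^3 - 16*sqrt(2)*d^2 + 29*d^2 - 29*d + 7*sqrt(2)*d - 7*sqrt(2)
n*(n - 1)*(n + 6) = n^3 + 5*n^2 - 6*n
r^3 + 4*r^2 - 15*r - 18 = (r - 3)*(r + 1)*(r + 6)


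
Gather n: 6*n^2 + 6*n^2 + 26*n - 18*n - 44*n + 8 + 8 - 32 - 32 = 12*n^2 - 36*n - 48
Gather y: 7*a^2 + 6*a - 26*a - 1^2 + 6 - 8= 7*a^2 - 20*a - 3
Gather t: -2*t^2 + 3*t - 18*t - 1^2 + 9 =-2*t^2 - 15*t + 8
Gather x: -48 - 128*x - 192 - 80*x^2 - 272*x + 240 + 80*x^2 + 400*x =0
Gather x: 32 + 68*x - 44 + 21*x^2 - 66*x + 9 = 21*x^2 + 2*x - 3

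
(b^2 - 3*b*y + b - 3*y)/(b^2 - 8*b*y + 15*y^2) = (-b - 1)/(-b + 5*y)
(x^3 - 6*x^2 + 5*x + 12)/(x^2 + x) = x - 7 + 12/x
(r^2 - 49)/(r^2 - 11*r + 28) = (r + 7)/(r - 4)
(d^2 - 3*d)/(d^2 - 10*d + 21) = d/(d - 7)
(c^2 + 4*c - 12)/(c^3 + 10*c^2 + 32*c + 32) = (c^2 + 4*c - 12)/(c^3 + 10*c^2 + 32*c + 32)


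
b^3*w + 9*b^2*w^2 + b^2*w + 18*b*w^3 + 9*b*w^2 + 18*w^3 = (b + 3*w)*(b + 6*w)*(b*w + w)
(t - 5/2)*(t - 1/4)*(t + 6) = t^3 + 13*t^2/4 - 127*t/8 + 15/4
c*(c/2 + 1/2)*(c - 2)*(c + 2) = c^4/2 + c^3/2 - 2*c^2 - 2*c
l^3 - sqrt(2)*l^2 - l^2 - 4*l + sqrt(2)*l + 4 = (l - 1)*(l - 2*sqrt(2))*(l + sqrt(2))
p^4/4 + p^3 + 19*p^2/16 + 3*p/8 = p*(p/4 + 1/2)*(p + 1/2)*(p + 3/2)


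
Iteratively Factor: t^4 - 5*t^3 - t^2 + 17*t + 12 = (t + 1)*(t^3 - 6*t^2 + 5*t + 12) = (t - 4)*(t + 1)*(t^2 - 2*t - 3) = (t - 4)*(t - 3)*(t + 1)*(t + 1)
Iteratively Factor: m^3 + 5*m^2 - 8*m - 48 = (m - 3)*(m^2 + 8*m + 16) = (m - 3)*(m + 4)*(m + 4)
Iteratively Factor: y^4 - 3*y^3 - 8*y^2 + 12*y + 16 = (y - 4)*(y^3 + y^2 - 4*y - 4) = (y - 4)*(y - 2)*(y^2 + 3*y + 2) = (y - 4)*(y - 2)*(y + 1)*(y + 2)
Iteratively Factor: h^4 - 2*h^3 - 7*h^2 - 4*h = (h)*(h^3 - 2*h^2 - 7*h - 4) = h*(h + 1)*(h^2 - 3*h - 4) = h*(h + 1)^2*(h - 4)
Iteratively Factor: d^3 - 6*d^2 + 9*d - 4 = (d - 4)*(d^2 - 2*d + 1) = (d - 4)*(d - 1)*(d - 1)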